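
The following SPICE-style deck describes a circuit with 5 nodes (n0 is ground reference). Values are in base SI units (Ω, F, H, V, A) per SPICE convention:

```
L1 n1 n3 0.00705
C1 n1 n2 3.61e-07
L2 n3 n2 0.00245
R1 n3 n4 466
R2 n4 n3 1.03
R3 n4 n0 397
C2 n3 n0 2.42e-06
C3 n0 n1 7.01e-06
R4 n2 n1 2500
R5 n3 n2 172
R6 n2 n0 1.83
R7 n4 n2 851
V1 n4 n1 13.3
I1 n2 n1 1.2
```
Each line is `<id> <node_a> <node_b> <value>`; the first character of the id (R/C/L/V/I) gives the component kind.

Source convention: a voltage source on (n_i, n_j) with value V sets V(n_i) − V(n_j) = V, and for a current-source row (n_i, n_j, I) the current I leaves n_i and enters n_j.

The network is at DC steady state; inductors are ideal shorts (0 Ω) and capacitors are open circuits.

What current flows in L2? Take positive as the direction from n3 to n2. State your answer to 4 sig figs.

1.151 A

MNA unknowns: 4 node voltages V₁..V_4 plus 3 source currents (L1, L2, V1)
L1: row V1−V3=0, i_L1 at 1,3
C1: Y=0.000 on G[1,2]
L2: row V3−V2=0, i_L2 at 3,2
R1: Y=0.002146 on G[3,4]
R2: Y=0.9709 on G[4,3]
R3: Y=0.002519 on G[4,0]
C2: Y=0.000 on G[3,0]
C3: Y=0.000 on G[0,1]
R4: Y=0.0004000 on G[2,1]
R5: Y=0.005814 on G[3,2]
R6: Y=0.5464 on G[2,0]
R7: Y=0.001175 on G[4,2]
V1: row V4−V1=13.3, i_V1 at 4,1
I1: z[2]−=1.2, z[1]+=1.2
solve → V1=-0.06103, V2=-0.06103, V3=-0.06103, V4=13.24
aux → i_L1=-11.79, i_L2=1.151, i_V1=-12.99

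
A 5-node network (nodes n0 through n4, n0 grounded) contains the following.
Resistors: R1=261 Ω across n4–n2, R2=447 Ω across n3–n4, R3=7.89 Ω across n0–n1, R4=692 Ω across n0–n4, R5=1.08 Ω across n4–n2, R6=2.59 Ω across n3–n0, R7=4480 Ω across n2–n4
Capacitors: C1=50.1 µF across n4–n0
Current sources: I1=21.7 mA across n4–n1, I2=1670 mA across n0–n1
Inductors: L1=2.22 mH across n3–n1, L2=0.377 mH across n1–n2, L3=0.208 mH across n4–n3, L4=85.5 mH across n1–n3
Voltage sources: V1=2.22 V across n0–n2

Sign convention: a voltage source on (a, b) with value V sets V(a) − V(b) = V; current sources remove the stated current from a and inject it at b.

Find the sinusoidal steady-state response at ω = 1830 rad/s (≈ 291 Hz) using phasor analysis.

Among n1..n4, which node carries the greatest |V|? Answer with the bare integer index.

1

MNA unknowns: 4 node voltages V₁..V_4 plus 1 source current (V1)
R1: Y=0.003831+0.000j on G[4,2]
R2: Y=0.002237+0.000j on G[3,4]
R3: Y=0.1267+0.000j on G[0,1]
C1: Y=0.000+0.09168j on G[4,0]
I1: z[4]−=0.0217, z[1]+=0.0217
R4: Y=0.001445+0.000j on G[0,4]
L1: Y=0.000-0.2461j on G[3,1]
L2: Y=0.000-1.449j on G[1,2]
R5: Y=0.9259+0.000j on G[4,2]
L3: Y=0.000-2.627j on G[4,3]
R6: Y=0.3861+0.000j on G[3,0]
I2: z[0]−=1.67, z[1]+=1.67
R7: Y=0.0002232+0.000j on G[2,4]
L4: Y=0.000-0.006391j on G[1,3]
V1: row V0−V2=2.22, i_V1 at 0,2
solve → V1=-2.012+1.205j, V2=-2.220+0.000j, V3=-1.420+0.4138j, V4=-1.424+0.1291j
aux → i_V1=-2.487+0.1821j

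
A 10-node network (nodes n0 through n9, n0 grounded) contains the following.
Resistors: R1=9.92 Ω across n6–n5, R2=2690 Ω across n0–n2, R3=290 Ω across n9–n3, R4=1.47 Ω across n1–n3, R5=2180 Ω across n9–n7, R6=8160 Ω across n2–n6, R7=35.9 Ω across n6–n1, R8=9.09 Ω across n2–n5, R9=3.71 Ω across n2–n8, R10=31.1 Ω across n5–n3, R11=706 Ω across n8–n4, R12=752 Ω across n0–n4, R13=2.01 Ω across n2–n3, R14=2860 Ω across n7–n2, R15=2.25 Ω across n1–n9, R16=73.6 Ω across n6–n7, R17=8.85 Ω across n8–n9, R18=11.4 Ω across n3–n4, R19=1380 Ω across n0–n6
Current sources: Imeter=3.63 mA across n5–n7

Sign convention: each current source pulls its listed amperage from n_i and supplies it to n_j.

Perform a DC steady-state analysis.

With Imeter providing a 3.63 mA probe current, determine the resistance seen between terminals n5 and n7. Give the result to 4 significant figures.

R_eq = 76.83 Ω

Apply KCL at each of the 9 non-ground nodes and solve the resulting linear system.
Node n1: branches {R4, R7, R15} → V_1 = -0.005549
Node n2: branches {R2, R6, R8, R9, R13, R14} → V_2 = -0.007159
Node n3: branches {R3, R4, R10, R13, R18} → V_3 = -0.006392
Node n4: branches {R11, R12, R18} → V_4 = -0.006303
Node n5: branches {R1, R8, R10, Imeter} → V_5 = -0.01270
Node n6: branches {R1, R6, R7, R16, R19} → V_6 = 0.01524
Node n7: branches {R5, R14, R16, Imeter} → V_7 = 0.2662
Node n8: branches {R9, R11, R17} → V_8 = -0.006685
Node n9: branches {R3, R5, R15, R17} → V_9 = -0.005561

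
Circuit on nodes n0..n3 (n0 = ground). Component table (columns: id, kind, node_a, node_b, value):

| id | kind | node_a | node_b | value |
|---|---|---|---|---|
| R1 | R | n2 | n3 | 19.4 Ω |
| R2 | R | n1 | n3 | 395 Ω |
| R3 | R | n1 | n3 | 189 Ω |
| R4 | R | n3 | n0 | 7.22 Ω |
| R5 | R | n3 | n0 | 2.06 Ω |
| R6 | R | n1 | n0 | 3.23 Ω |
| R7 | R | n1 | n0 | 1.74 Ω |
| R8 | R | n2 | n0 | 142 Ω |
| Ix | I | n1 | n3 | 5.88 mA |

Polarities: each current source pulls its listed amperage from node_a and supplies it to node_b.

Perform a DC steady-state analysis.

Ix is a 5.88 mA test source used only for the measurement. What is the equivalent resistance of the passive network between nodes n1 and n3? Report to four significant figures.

Apply KCL at each of the 3 non-ground nodes and solve the resulting linear system.
Node n1: branches {R2, R3, R6, R7, Ix} → V_1 = -0.006511
Node n2: branches {R1, R8} → V_2 = 0.008039
Node n3: branches {R1, R2, R3, R4, R5, Ix} → V_3 = 0.009137

R_eq = 2.661 Ω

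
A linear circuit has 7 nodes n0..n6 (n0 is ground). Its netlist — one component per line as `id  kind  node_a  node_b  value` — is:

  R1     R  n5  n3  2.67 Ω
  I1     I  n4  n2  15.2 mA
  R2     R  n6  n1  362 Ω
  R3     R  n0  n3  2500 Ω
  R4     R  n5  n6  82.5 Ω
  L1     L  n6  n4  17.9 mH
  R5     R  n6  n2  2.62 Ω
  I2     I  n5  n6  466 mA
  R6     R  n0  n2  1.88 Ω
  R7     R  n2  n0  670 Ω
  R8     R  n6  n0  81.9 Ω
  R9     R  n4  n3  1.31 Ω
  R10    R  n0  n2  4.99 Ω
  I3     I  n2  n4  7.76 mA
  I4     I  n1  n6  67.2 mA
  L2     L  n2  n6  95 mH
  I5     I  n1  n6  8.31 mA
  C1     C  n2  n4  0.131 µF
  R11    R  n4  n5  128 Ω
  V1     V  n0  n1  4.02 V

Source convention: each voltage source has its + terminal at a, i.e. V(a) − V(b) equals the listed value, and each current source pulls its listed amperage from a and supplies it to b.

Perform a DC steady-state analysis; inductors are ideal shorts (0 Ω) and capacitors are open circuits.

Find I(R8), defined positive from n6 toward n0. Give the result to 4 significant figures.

Apply KCL at each of the 6 non-ground nodes and solve the resulting linear system.
Node n1: branches {R2, I4, I5, V1} → V_1 = -4.020
Node n2: branches {I1, R5, R6, R7, R10, I3, L2, C1} → V_2 = 0.08627
Node n3: branches {R1, R3, R9} → V_3 = -0.4791
Node n4: branches {I1, L1, R9, I3, C1, R11} → V_4 = 0.08627
Node n5: branches {R1, R4, I2, R11} → V_5 = -1.632
Node n6: branches {R2, R4, L1, R5, I2, R8, I4, L2, I5} → V_6 = 0.08627
Source currents: i(L1)=0.4524, i(L2)=-0.05586, i(V1)=0.06417

0.001053 A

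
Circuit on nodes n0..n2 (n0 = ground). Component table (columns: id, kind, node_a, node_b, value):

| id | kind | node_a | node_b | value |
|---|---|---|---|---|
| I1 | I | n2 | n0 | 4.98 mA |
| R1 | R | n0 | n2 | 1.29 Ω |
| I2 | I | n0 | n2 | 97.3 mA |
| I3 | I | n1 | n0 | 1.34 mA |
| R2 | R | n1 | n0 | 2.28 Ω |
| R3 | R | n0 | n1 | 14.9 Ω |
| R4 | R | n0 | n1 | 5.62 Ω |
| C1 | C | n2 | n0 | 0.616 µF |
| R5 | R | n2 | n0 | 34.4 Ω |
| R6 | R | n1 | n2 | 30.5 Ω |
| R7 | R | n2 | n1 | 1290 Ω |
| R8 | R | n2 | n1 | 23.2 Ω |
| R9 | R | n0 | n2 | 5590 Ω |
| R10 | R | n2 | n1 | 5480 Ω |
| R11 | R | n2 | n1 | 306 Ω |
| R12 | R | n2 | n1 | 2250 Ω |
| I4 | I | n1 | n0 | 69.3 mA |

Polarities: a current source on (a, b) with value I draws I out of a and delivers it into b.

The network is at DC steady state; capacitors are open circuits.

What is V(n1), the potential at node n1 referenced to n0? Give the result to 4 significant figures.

-0.08223 V

MNA unknowns: 2 node voltages V₁..V_2
I1: z[2]−=0.00498, z[0]+=0.00498
R1: Y=0.7752 on G[0,2]
I2: z[0]−=0.0973, z[2]+=0.0973
I3: z[1]−=0.00134, z[0]+=0.00134
R2: Y=0.4386 on G[1,0]
R3: Y=0.06711 on G[0,1]
R4: Y=0.1779 on G[0,1]
C1: Y=0.000 on G[2,0]
R5: Y=0.02907 on G[2,0]
R6: Y=0.03279 on G[1,2]
R7: Y=0.0007752 on G[2,1]
R8: Y=0.04310 on G[2,1]
R9: Y=0.0001789 on G[0,2]
R10: Y=0.0001825 on G[2,1]
R11: Y=0.003268 on G[2,1]
R12: Y=0.0004444 on G[2,1]
I4: z[1]−=0.0693, z[0]+=0.0693
solve → V1=-0.08223, V2=0.09683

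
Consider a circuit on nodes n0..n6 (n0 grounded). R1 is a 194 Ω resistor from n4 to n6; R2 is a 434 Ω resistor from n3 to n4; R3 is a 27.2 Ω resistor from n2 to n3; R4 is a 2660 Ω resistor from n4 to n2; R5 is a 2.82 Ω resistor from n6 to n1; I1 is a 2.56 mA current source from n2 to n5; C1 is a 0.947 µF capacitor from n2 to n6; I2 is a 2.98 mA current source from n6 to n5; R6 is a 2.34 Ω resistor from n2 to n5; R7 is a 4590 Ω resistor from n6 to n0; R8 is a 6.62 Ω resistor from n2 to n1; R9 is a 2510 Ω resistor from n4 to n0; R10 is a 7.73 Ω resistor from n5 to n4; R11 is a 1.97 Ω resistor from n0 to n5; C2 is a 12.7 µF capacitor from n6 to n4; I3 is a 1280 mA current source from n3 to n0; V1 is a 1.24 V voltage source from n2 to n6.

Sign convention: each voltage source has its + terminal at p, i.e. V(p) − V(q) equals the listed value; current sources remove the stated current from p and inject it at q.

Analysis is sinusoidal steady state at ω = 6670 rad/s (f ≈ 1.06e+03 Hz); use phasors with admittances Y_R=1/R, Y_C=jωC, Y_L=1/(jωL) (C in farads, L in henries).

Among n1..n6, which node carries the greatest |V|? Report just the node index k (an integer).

3

Apply KCL at each of the 6 non-ground nodes and solve the resulting linear system.
Node n1: branches {R5, R8} → V_1 = -5.869+0.3714j
Node n2: branches {R3, R4, I1, C1, R6, R8, V1} → V_2 = -4.999+0.3714j
Node n3: branches {R2, R3, I3} → V_3 = -37.72+0.2775j
Node n4: branches {R1, R2, R4, R9, R10, C2} → V_4 = -4.224-1.220j
Node n5: branches {I1, I2, R6, R10, R11} → V_5 = -2.516+0.0007984j
Node n6: branches {R1, R5, C1, I2, R7, C2, V1} → V_6 = -6.239+0.3714j
Source currents: i(V1)=-0.2750-0.1703j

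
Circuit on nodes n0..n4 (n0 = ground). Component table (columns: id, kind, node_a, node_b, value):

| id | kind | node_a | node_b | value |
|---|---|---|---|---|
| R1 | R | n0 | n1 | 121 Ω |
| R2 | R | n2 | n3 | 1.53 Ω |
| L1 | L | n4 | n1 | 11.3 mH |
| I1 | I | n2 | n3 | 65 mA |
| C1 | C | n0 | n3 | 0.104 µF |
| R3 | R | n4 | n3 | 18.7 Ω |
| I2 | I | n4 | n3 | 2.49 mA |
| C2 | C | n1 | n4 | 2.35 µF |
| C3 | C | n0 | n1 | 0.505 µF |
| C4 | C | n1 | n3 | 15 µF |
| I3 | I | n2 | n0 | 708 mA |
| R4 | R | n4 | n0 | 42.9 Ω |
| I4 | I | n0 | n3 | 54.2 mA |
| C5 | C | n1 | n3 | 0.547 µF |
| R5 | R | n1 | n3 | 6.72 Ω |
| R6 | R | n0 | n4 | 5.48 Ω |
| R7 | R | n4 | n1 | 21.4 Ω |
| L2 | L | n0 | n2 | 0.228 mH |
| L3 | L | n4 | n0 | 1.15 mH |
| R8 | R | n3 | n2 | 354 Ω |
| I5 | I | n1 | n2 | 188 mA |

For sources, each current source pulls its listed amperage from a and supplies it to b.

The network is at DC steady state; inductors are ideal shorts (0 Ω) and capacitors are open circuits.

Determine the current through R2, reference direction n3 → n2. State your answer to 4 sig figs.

0.09262 A

Apply KCL at each of the 4 non-ground nodes and solve the resulting linear system.
Node n1: branches {R1, L1, C2, C3, C4, C5, R5, R7, I5} → V_1 = 0.000
Node n2: branches {R2, I1, I3, L2, R8, I5} → V_2 = 0.000
Node n3: branches {R2, I1, C1, R3, I2, C4, I4, C5, R5, R8} → V_3 = 0.1417
Node n4: branches {L1, R3, I2, C2, R4, R6, R7, L3} → V_4 = 0.000
Source currents: i(L1)=0.1669, i(L2)=0.4920, i(L3)=-0.1618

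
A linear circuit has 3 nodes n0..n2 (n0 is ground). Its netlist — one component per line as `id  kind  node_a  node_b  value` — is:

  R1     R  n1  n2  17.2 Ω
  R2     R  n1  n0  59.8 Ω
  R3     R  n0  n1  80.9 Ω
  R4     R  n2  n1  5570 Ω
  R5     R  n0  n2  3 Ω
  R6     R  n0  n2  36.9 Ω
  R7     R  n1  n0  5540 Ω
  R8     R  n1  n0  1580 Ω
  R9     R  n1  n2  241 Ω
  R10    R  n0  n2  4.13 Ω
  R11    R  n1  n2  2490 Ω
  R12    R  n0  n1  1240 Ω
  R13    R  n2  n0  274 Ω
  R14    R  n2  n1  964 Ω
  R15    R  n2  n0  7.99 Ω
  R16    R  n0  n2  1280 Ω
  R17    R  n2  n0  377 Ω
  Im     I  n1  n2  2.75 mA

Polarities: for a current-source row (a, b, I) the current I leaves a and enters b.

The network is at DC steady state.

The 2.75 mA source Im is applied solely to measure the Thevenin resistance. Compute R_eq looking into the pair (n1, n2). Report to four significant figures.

R_eq = 10.71 Ω

Apply KCL at each of the 2 non-ground nodes and solve the resulting linear system.
Node n1: branches {R1, R2, R3, R4, R7, R8, R9, R11, R12, R14, Im} → V_1 = -0.02827
Node n2: branches {R1, R4, R5, R6, R9, R10, R11, R13, R14, R15, R16, R17, Im} → V_2 = 0.001181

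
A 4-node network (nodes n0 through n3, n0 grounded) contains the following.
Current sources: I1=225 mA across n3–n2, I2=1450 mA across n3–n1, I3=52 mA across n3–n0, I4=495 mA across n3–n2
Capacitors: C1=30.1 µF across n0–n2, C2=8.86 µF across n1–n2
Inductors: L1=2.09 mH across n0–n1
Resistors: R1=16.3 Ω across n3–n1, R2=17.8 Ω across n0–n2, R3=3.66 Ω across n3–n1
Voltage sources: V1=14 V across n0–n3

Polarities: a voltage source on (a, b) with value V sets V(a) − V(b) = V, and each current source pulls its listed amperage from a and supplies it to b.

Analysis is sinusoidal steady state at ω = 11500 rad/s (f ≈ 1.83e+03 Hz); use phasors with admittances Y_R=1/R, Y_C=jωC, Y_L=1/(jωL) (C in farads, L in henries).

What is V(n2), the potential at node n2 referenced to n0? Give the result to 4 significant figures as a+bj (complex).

-1.844-1.598j V

Element admittances at ω=11500 rad/s:
  I1: injects 0.225 A into n2 (from n3)
  I2: injects 1.45 A into n1 (from n3)
  Y(C1) = 0.000+0.3462j S between n0,n2
  Y(L1) = 0.000-0.04161j S between n0,n1
  I3: injects 0.052 A into n0 (from n3)
  I4: injects 0.495 A into n2 (from n3)
  Y(R1) = 0.06135+0.000j S between n3,n1
  Y(R2) = 0.05618+0.000j S between n0,n2
  Y(C2) = 0.000+0.1019j S between n1,n2
  Y(R3) = 0.2732+0.000j S between n3,n1
  V1: constraint V(n0)−V(n3) = 14
Assemble and solve the 4×4 MNA system:
  V(n1)=-8.989+1.058j  V(n2)=-1.844-1.598j  V(n3)=-14.00+0.000j
  i(V1)=0.5454-0.3540j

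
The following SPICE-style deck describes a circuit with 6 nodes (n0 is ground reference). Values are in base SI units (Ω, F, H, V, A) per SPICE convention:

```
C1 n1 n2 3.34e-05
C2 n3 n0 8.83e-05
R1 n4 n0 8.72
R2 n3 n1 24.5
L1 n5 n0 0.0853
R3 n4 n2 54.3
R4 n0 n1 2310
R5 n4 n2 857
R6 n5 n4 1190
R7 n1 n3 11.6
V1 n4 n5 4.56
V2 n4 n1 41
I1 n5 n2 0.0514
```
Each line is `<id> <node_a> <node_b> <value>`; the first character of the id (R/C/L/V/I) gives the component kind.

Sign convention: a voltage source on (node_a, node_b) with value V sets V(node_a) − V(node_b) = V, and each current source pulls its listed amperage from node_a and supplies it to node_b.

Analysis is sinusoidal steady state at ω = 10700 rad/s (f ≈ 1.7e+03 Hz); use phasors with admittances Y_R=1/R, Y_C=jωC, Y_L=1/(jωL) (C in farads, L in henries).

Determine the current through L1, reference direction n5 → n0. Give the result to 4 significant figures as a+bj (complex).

0.001579-0.01855j A

MNA unknowns: 5 node voltages V₁..V_5 plus 2 source currents (V1, V2)
C1: Y=0.000+0.3574j on G[1,2]
C2: Y=0.000+0.9448j on G[3,0]
R1: Y=0.1147+0.000j on G[4,0]
R2: Y=0.04082+0.000j on G[3,1]
L1: Y=0.000-0.001096j on G[5,0]
R3: Y=0.01842+0.000j on G[4,2]
R4: Y=0.0004329+0.000j on G[0,1]
R5: Y=0.001167+0.000j on G[4,2]
R6: Y=0.0008403+0.000j on G[5,4]
R7: Y=0.08621+0.000j on G[1,3]
V1: row V4−V5=4.56, i_V1 at 4,5
V2: row V4−V1=41, i_V2 at 4,1
I1: z[5]−=0.0514, z[2]+=0.0514
solve → V1=-19.51+1.441j, V2=-19.38-0.9419j, V3=-0.1560+2.602j, V4=21.49+1.441j, V5=16.93+1.441j
aux → i_V1=0.04915-0.01855j, i_V2=-3.318-0.1934j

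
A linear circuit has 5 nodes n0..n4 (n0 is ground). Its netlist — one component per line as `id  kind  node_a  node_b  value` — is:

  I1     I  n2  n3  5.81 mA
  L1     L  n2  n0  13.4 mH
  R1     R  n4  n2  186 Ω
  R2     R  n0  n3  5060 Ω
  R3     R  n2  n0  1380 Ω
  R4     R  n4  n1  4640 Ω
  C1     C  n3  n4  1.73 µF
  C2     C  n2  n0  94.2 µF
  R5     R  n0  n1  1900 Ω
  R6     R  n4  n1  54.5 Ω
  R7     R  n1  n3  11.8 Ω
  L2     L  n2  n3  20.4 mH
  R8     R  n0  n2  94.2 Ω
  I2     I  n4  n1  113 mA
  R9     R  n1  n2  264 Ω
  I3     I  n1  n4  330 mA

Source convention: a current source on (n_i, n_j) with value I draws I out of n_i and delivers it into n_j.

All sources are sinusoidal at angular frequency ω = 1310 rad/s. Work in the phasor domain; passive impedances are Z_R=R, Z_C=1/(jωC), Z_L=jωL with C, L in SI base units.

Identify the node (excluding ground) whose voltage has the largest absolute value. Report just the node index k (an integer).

Apply KCL at each of the 4 non-ground nodes and solve the resulting linear system.
Node n1: branches {R4, R5, R6, R7, I2, R9, I3} → V_1 = -0.8458-1.026j
Node n2: branches {I1, L1, R1, R3, C2, L2, R8, R9} → V_2 = 0.01191-0.005686j
Node n3: branches {I1, R2, C1, R7, L2} → V_3 = -0.3426-0.9475j
Node n4: branches {R1, R4, C1, R6, I2, I3} → V_4 = 8.347-1.619j

4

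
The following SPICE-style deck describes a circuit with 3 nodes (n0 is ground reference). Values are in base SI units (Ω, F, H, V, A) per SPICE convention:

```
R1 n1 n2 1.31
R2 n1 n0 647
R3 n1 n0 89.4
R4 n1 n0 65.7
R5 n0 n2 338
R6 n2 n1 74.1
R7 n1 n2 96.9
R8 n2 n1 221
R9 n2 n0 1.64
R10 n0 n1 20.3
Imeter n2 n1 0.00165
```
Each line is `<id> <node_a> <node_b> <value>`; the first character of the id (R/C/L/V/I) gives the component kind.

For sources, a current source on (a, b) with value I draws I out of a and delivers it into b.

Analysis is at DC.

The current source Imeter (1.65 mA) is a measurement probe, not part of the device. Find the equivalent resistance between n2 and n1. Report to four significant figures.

R_eq = 1.162 Ω

MNA unknowns: 2 node voltages V₁..V_2
R1: Y=0.7634 on G[1,2]
R2: Y=0.001546 on G[1,0]
R3: Y=0.01119 on G[1,0]
R4: Y=0.01522 on G[1,0]
R5: Y=0.002959 on G[0,2]
R6: Y=0.01350 on G[2,1]
R7: Y=0.01032 on G[1,2]
R8: Y=0.004525 on G[2,1]
R9: Y=0.6098 on G[2,0]
R10: Y=0.04926 on G[0,1]
Imeter: z[2]−=0.00165, z[1]+=0.00165
solve → V1=0.001703, V2=-0.0002147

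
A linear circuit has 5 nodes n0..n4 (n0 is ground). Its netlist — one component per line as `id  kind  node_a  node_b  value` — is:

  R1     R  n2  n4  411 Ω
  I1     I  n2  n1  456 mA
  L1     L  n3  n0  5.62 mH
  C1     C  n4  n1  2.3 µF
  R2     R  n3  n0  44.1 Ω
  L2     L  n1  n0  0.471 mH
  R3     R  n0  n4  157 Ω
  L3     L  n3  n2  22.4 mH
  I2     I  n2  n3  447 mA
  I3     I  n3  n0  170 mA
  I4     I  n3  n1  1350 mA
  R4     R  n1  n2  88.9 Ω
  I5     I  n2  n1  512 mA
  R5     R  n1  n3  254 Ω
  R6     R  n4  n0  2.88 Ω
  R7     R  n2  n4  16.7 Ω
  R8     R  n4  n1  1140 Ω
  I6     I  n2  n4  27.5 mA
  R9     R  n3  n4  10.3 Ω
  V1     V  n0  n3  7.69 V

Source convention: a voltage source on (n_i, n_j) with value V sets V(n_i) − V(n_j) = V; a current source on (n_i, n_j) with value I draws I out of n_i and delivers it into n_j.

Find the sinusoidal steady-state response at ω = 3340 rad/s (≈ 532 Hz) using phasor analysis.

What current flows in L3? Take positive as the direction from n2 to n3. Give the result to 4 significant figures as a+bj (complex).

-0.03238+0.2007j A

Apply KCL at each of the 4 non-ground nodes and solve the resulting linear system.
Node n1: branches {I1, C1, L2, I4, R4, I5, R5, R8} → V_1 = 0.1777+3.229j
Node n2: branches {R1, I1, L3, I2, R4, I5, R7, I6} → V_2 = -22.70-2.423j
Node n3: branches {L1, R2, L3, I2, I3, I4, R5, R9, V1} → V_3 = -7.690+0.000j
Node n4: branches {R1, C1, R3, R6, R7, R8, I6, R9} → V_4 = -4.204-0.2228j
Source currents: i(V1)=0.5616+0.2179j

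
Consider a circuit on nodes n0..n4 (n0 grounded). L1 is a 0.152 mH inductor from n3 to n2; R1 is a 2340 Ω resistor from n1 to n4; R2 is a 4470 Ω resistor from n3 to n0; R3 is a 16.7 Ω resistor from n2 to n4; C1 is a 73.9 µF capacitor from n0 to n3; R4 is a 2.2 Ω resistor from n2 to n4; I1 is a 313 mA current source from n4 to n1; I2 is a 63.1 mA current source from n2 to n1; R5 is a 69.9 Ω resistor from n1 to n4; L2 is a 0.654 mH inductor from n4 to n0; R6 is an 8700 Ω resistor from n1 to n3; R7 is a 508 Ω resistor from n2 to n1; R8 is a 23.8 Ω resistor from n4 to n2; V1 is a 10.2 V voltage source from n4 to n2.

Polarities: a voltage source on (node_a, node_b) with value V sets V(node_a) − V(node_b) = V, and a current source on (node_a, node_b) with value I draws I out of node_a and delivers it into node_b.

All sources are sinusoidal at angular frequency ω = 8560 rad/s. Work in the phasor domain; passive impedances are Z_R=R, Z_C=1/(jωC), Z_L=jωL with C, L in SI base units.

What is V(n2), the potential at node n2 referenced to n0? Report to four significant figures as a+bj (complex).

0.5364-0.003409j V

MNA unknowns: 4 node voltages V₁..V_4 plus 1 source current (V1)
L1: Y=0.000-0.7686j on G[3,2]
R1: Y=0.0004274+0.000j on G[1,4]
R2: Y=0.0002237+0.000j on G[3,0]
R3: Y=0.05988+0.000j on G[2,4]
C1: Y=0.000+0.6326j on G[0,3]
R4: Y=0.4545+0.000j on G[2,4]
I1: z[4]−=0.313, z[1]+=0.313
I2: z[2]−=0.0631, z[1]+=0.0631
R5: Y=0.01431+0.000j on G[1,4]
L2: Y=0.000-0.1786j on G[4,0]
R6: Y=0.0001149+0.000j on G[1,3]
R7: Y=0.001969+0.000j on G[2,1]
R8: Y=0.04202+0.000j on G[4,2]
V1: row V4−V2=10.2, i_V1 at 4,2
solve → V1=31.85-0.003385j, V2=0.5364-0.003409j, V3=3.032+0.0001096j, V4=10.74-0.003409j
aux → i_V1=-5.677+1.918j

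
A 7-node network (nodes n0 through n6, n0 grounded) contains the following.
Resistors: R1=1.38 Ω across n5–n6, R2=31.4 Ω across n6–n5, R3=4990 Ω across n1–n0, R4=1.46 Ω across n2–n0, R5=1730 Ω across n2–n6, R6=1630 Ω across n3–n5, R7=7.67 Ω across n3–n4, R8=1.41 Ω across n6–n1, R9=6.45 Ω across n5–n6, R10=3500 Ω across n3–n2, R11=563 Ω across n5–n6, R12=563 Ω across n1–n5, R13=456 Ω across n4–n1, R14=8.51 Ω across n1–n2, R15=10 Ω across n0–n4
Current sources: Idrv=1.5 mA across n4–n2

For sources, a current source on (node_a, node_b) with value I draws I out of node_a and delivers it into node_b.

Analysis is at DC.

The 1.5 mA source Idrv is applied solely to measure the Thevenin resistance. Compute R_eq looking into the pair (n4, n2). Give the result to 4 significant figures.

MNA unknowns: 6 node voltages V₁..V_6
R1: Y=0.7246 on G[5,6]
R2: Y=0.03185 on G[6,5]
R3: Y=0.0002004 on G[1,0]
R4: Y=0.6849 on G[2,0]
R5: Y=0.0005780 on G[2,6]
R6: Y=0.0006135 on G[3,5]
R7: Y=0.1304 on G[3,4]
R8: Y=0.7092 on G[6,1]
R9: Y=0.1550 on G[5,6]
R10: Y=0.0002857 on G[3,2]
R11: Y=0.001776 on G[5,6]
R12: Y=0.001776 on G[1,5]
R13: Y=0.002193 on G[4,1]
R14: Y=0.1175 on G[1,2]
R15: Y=0.1000 on G[0,4]
Idrv: z[4]−=0.0015, z[2]+=0.0015
solve → V1=0.001728, V2=0.002116, V3=-0.01439, V4=-0.01450, V5=0.001704, V6=0.001715

R_eq = 11.08 Ω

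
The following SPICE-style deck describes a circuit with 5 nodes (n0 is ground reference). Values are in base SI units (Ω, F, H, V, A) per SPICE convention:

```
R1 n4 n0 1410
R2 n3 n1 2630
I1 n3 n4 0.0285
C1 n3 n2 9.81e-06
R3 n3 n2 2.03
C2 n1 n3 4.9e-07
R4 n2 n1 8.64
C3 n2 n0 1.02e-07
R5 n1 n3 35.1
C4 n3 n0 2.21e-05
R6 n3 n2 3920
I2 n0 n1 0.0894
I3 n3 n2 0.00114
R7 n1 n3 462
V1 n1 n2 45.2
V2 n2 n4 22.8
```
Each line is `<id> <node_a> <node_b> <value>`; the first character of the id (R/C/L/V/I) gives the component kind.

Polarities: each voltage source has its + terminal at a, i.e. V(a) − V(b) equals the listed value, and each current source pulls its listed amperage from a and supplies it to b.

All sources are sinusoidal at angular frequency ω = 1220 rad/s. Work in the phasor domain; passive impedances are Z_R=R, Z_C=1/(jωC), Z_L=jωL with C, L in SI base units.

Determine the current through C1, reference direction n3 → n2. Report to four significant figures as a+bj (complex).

Apply KCL at each of the 4 non-ground nodes and solve the resulting linear system.
Node n1: branches {R2, C2, R4, R5, I2, R7, V1} → V_1 = 42.90-3.946j
Node n2: branches {C1, R3, R4, C3, R6, I3, V1, V2} → V_2 = -2.303-3.946j
Node n3: branches {R2, I1, C1, R3, C2, R5, C4, R6, I3, R7} → V_3 = 0.1144-3.958j
Node n4: branches {R1, I1, V2} → V_4 = -25.10-3.946j
Source currents: i(V1)=-6.470-0.02596j, i(V2)=-0.04630-0.002798j

0.0001470+0.02893j A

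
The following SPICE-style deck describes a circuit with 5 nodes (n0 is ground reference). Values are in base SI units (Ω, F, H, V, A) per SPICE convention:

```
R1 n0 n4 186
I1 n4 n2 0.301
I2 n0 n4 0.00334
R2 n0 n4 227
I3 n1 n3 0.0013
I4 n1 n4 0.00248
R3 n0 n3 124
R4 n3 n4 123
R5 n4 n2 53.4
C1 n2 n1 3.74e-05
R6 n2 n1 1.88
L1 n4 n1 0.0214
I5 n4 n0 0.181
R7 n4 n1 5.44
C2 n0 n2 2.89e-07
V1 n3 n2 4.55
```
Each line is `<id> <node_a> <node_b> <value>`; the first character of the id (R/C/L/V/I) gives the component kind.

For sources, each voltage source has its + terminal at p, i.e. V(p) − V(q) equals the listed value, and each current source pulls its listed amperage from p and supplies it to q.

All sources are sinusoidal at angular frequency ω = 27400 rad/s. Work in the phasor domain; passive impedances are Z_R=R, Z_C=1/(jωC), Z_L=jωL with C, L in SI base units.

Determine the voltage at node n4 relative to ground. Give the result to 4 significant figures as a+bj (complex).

Element admittances at ω=27400 rad/s:
  Y(R1) = 0.005376+0.000j S between n0,n4
  I1: injects 0.301 A into n2 (from n4)
  I2: injects 0.00334 A into n4 (from n0)
  Y(R2) = 0.004405+0.000j S between n0,n4
  I3: injects 0.0013 A into n3 (from n1)
  I4: injects 0.00248 A into n4 (from n1)
  Y(R3) = 0.008065+0.000j S between n0,n3
  Y(R4) = 0.008130+0.000j S between n3,n4
  Y(R5) = 0.01873+0.000j S between n4,n2
  Y(C1) = 0.000+1.025j S between n2,n1
  Y(R6) = 0.5319+0.000j S between n2,n1
  Y(L1) = 0.000-0.001705j S between n4,n1
  I5: injects 0.181 A into n0 (from n4)
  Y(R7) = 0.1838+0.000j S between n4,n1
  Y(C2) = 0.000+0.007919j S between n0,n2
  V1: constraint V(n3)−V(n2) = 4.55
Assemble and solve the 5×5 MNA system:
  V(n1)=-9.398+4.324j  V(n2)=-9.252+4.117j  V(n3)=-4.702+4.117j  V(n4)=-10.95+4.095j
  i(V1)=-0.01161-0.03338j

-10.95+4.095j V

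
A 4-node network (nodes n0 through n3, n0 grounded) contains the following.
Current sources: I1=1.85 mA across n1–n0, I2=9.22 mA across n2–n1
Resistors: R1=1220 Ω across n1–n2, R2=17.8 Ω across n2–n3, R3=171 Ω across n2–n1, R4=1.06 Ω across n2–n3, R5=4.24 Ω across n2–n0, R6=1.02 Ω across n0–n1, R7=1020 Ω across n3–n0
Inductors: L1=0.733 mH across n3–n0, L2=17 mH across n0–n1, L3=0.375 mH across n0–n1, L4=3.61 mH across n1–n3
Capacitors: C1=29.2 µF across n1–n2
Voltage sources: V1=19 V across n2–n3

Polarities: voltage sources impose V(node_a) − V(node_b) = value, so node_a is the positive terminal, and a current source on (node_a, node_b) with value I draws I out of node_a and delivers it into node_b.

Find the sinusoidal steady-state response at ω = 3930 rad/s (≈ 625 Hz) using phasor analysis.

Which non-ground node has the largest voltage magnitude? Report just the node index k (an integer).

2

MNA unknowns: 3 node voltages V₁..V_3 plus 1 source current (V1)
I1: z[1]−=0.00185, z[0]+=0.00185
R1: Y=0.0008197+0.000j on G[1,2]
L1: Y=0.000-0.3471j on G[3,0]
L2: Y=0.000-0.01497j on G[0,1]
R2: Y=0.05618+0.000j on G[2,3]
I2: z[2]−=0.00922, z[1]+=0.00922
R3: Y=0.005848+0.000j on G[2,1]
C1: Y=0.000+0.1148j on G[1,2]
L3: Y=0.000-0.6785j on G[0,1]
R4: Y=0.9434+0.000j on G[2,3]
L4: Y=0.000-0.07049j on G[1,3]
R5: Y=0.2358+0.000j on G[2,0]
R6: Y=0.9804+0.000j on G[0,1]
R7: Y=0.0009804+0.000j on G[3,0]
V1: row V2−V3=19, i_V1 at 2,3
solve → V1=-0.4235+1.700j, V2=15.82-12.94j, V3=-3.183-12.94j
aux → i_V1=-24.52+1.287j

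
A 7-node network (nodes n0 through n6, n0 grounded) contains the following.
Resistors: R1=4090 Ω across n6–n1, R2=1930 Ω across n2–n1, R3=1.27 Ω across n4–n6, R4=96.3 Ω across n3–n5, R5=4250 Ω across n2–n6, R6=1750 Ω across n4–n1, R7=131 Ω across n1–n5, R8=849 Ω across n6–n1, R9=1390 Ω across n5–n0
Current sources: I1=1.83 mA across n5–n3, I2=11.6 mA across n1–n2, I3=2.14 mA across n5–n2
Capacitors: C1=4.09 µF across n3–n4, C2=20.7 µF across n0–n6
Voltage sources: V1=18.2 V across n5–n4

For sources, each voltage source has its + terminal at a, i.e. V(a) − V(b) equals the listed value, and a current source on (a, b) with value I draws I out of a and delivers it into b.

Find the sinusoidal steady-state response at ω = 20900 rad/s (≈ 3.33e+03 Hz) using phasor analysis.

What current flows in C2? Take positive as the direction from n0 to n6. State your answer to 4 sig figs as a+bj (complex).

Element admittances at ω=20900 rad/s:
  Y(R1) = 0.0002445+0.000j S between n6,n1
  I1: injects 0.00183 A into n3 (from n5)
  Y(R2) = 0.0005181+0.000j S between n2,n1
  Y(C1) = 0.000+0.08548j S between n3,n4
  Y(R3) = 0.7874+0.000j S between n4,n6
  I2: injects 0.0116 A into n2 (from n1)
  Y(R4) = 0.01038+0.000j S between n3,n5
  Y(R5) = 0.0002353+0.000j S between n2,n6
  Y(R6) = 0.0005714+0.000j S between n4,n1
  Y(R7) = 0.007634+0.000j S between n1,n5
  Y(C2) = 0.000+0.4326j S between n0,n6
  Y(R8) = 0.001178+0.000j S between n6,n1
  I3: injects 0.00214 A into n2 (from n5)
  Y(R9) = 0.0007194+0.000j S between n5,n0
  V1: constraint V(n5)−V(n4) = 18.2
Assemble and solve the 7×7 MNA system:
  V(n1)=13.93+0.03016j  V(n2)=27.82+0.03017j  V(n3)=0.2171-2.170j  V(n4)=-0.05011+0.03015j  V(n5)=18.15+0.03015j  V(n6)=-5.014e-05+0.03018j
  i(V1)=-0.2355-0.02287j

0.01306+2.169e-05j A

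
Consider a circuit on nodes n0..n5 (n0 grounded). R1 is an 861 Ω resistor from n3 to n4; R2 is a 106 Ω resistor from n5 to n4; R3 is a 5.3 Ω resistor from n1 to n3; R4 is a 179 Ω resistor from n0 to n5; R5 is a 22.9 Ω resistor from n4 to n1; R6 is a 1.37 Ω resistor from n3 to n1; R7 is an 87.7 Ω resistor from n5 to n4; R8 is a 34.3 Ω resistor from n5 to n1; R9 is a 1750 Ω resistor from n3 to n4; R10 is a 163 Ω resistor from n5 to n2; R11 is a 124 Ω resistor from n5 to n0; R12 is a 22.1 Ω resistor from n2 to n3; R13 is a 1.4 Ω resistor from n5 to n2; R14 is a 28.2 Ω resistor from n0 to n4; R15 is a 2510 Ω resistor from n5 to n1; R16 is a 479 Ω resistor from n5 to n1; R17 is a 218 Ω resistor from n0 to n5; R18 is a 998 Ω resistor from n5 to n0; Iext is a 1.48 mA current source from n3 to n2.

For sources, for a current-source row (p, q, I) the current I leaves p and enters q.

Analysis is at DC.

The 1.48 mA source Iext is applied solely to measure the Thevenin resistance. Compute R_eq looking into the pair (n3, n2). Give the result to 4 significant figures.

R_eq = 11.05 Ω

Apply KCL at each of the 5 non-ground nodes and solve the resulting linear system.
Node n1: branches {R3, R5, R6, R8, R15, R16} → V_1 = -0.009090
Node n2: branches {R10, R12, R13, Iext} → V_2 = 0.006474
Node n3: branches {R1, R3, R6, R9, R12, Iext} → V_3 = -0.009883
Node n4: branches {R1, R2, R5, R7, R9, R14} → V_4 = -0.002956
Node n5: branches {R2, R4, R7, R8, R10, R11, R13, R15, R16, R17, R18} → V_5 = 0.005447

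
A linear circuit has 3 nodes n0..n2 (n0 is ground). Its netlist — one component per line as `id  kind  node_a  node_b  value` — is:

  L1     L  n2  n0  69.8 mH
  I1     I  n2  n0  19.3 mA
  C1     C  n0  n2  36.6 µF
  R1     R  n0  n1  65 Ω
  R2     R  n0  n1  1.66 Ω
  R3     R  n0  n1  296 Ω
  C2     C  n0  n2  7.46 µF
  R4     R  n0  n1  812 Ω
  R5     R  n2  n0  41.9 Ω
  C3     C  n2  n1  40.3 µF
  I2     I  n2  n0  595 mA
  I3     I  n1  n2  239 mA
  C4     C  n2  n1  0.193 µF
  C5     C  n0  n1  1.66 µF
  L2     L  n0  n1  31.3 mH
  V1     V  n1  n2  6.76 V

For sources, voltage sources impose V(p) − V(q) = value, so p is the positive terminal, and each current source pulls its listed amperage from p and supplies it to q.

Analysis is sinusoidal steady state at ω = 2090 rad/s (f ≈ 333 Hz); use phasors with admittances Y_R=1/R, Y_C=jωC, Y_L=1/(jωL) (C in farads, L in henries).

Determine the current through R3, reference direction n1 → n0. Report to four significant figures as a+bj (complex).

MNA unknowns: 2 node voltages V₁..V_2 plus 1 source current (V1)
L1: Y=0.000-0.006855j on G[2,0]
I1: z[2]−=0.0193, z[0]+=0.0193
C1: Y=0.000+0.07649j on G[0,2]
R1: Y=0.01538+0.000j on G[0,1]
R2: Y=0.6024+0.000j on G[0,1]
R3: Y=0.003378+0.000j on G[0,1]
C2: Y=0.000+0.01559j on G[0,2]
R4: Y=0.001232+0.000j on G[0,1]
R5: Y=0.02387+0.000j on G[2,0]
C3: Y=0.000+0.08423j on G[2,1]
I2: z[2]−=0.595, z[0]+=0.595
I3: z[1]−=0.239, z[2]+=0.239
C4: Y=0.000+0.0004034j on G[2,1]
C5: Y=0.000+0.003469j on G[0,1]
L2: Y=0.000-0.01529j on G[0,1]
V1: row V1−V2=6.76, i_V1 at 1,2
solve → V1=-0.5920+0.9588j, V2=-7.352+0.9588j
aux → i_V1=0.1181-1.176j

-0.002000+0.003239j A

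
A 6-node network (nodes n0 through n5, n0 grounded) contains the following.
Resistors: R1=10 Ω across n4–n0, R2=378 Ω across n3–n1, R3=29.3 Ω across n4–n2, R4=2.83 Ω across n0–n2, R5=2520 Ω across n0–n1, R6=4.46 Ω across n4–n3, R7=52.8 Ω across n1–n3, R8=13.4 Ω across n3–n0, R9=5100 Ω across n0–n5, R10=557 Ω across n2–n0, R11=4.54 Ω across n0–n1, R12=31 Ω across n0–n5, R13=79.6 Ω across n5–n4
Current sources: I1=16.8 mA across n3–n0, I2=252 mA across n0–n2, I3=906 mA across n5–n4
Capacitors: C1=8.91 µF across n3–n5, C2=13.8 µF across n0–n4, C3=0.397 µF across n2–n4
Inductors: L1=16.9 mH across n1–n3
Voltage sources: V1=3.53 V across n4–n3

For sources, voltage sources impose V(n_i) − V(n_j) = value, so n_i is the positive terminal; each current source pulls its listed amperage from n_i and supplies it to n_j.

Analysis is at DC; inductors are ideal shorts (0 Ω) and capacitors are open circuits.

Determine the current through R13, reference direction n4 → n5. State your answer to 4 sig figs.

Apply KCL at each of the 5 non-ground nodes and solve the resulting linear system.
Node n1: branches {R2, R5, R7, R11, L1} → V_1 = 0.3756
Node n2: branches {R3, R4, R10, I2, C3} → V_2 = 0.9898
Node n3: branches {R2, I1, R6, R7, R8, C1, L1, V1} → V_3 = 0.3756
Node n4: branches {R1, R3, R6, I3, C2, C3, R13, V1} → V_4 = 3.906
Node n5: branches {R9, C1, I3, R12, R13} → V_5 = -19.04
Source currents: i(L1)=-0.08288, i(V1)=-0.6638

0.2882 A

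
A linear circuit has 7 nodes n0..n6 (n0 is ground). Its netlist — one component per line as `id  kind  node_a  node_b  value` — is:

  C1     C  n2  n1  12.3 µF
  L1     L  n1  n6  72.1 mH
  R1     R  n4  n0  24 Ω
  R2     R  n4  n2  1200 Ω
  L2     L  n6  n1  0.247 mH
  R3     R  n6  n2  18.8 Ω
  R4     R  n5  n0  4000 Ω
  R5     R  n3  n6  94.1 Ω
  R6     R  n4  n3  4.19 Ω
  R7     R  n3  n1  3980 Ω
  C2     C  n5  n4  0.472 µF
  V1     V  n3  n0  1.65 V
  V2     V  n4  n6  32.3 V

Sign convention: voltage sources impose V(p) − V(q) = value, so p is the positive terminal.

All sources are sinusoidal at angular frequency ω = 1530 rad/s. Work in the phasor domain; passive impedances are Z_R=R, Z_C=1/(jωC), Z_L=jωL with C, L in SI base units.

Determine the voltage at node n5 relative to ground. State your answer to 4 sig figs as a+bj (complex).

Element admittances at ω=1530 rad/s:
  Y(C1) = 0.000+0.01882j S between n2,n1
  Y(L1) = 0.000-0.009065j S between n1,n6
  Y(R1) = 0.04167+0.000j S between n4,n0
  Y(R2) = 0.0008333+0.000j S between n4,n2
  Y(L2) = 0.000-2.646j S between n6,n1
  Y(R3) = 0.05319+0.000j S between n6,n2
  Y(R4) = 0.0002500+0.000j S between n5,n0
  Y(R5) = 0.01063+0.000j S between n3,n6
  Y(R6) = 0.2387+0.000j S between n4,n3
  Y(R7) = 0.0002513+0.000j S between n3,n1
  Y(C2) = 0.000+0.0007222j S between n5,n4
  V1: constraint V(n3)−V(n0) = 1.65
  V2: constraint V(n4)−V(n6) = 32.3
Assemble and solve the 8×8 MNA system:
  V(n1)=-29.68+0.003397j  V(n2)=-29.24-0.1560j  V(n3)=1.650+0.000j  V(n4)=2.618-0.0006979j  V(n5)=2.338+0.8088j  V(n6)=-29.68-0.0006979j
  i(V1)=-0.1097-0.0001731j  i(V2)=-0.3674-0.0001360j

2.338+0.8088j V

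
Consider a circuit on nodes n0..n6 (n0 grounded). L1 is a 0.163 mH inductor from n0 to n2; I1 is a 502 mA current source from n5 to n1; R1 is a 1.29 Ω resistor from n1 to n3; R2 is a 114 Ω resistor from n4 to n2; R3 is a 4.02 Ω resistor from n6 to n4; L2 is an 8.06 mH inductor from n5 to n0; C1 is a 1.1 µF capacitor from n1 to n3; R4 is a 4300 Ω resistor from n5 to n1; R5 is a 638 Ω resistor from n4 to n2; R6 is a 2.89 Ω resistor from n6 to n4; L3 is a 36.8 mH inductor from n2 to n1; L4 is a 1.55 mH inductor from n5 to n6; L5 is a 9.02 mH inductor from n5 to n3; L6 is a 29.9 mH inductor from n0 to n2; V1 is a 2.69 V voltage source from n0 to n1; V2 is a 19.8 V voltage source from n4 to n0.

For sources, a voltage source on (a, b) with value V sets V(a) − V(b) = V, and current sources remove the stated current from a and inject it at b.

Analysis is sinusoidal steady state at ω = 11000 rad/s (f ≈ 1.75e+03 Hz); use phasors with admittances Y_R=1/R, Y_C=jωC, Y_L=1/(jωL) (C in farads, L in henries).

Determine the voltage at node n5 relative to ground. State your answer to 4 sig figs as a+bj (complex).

Apply KCL at each of the 6 non-ground nodes and solve the resulting linear system.
Node n1: branches {I1, R1, C1, R4, L3, V1} → V_1 = -2.690+0.000j
Node n2: branches {L1, R2, R5, L3, L6} → V_2 = -0.005124+0.3636j
Node n3: branches {R1, C1, L5} → V_3 = -2.768-0.2126j
Node n4: branches {R2, R3, R5, R6, V2} → V_4 = 19.80+0.000j
Node n5: branches {I1, L2, R4, L4, L5} → V_5 = 13.68-5.953j
Node n6: branches {R3, R6, L4} → V_6 = 19.16+0.5404j
Source currents: i(V1)=-0.4489+0.1738j, i(V2)=-0.5856+0.3252j

13.68-5.953j V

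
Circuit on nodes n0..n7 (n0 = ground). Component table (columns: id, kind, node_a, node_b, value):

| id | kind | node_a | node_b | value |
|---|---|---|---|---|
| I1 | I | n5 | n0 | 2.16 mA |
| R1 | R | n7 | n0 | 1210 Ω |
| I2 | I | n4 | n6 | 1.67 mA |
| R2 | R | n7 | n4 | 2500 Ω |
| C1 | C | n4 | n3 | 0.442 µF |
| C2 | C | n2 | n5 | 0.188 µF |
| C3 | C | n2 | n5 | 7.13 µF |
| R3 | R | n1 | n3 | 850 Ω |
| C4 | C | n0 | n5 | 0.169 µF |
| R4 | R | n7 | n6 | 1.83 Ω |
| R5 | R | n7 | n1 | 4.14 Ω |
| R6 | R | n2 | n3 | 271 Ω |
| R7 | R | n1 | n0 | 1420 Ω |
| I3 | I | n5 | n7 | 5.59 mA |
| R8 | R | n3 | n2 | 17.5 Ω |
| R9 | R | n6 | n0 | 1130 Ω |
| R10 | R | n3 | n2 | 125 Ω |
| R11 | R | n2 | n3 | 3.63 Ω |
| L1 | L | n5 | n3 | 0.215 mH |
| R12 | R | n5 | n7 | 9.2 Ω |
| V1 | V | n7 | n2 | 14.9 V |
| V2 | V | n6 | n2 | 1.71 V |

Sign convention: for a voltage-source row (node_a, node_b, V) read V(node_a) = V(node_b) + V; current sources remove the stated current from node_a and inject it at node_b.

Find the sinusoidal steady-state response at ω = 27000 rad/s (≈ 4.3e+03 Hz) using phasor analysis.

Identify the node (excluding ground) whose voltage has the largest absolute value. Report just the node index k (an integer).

MNA unknowns: 7 node voltages V₁..V_7 plus 2 source currents (V1, V2)
I1: z[5]−=0.00216, z[0]+=0.00216
R1: Y=0.0008264+0.000j on G[7,0]
I2: z[4]−=0.00167, z[6]+=0.00167
R2: Y=0.0004000+0.000j on G[7,4]
C1: Y=0.000+0.01193j on G[4,3]
C2: Y=0.000+0.005076j on G[2,5]
C3: Y=0.000+0.1925j on G[2,5]
R3: Y=0.001176+0.000j on G[1,3]
C4: Y=0.000+0.004563j on G[0,5]
R4: Y=0.5464+0.000j on G[7,6]
R5: Y=0.2415+0.000j on G[7,1]
R6: Y=0.003690+0.000j on G[2,3]
R7: Y=0.0007042+0.000j on G[1,0]
I3: z[5]−=0.00559, z[7]+=0.00559
R8: Y=0.05714+0.000j on G[3,2]
R9: Y=0.0008850+0.000j on G[6,0]
R10: Y=0.008000+0.000j on G[3,2]
R11: Y=0.2755+0.000j on G[2,3]
L1: Y=0.000-0.1723j on G[5,3]
R12: Y=0.1087+0.000j on G[5,7]
V1: row V7−V2=14.9, i_V1 at 7,2
V2: row V6−V2=1.71, i_V2 at 6,2
solve → V1=4.883+3.259j, V2=-9.933+3.287j, V3=-9.353-0.5063j, V4=-9.215-0.8417j, V5=-1.736+0.5319j, V6=-8.223+3.287j, V7=4.967+3.287j
aux → i_V1=-7.961-0.3106j, i_V2=7.217-0.002909j

2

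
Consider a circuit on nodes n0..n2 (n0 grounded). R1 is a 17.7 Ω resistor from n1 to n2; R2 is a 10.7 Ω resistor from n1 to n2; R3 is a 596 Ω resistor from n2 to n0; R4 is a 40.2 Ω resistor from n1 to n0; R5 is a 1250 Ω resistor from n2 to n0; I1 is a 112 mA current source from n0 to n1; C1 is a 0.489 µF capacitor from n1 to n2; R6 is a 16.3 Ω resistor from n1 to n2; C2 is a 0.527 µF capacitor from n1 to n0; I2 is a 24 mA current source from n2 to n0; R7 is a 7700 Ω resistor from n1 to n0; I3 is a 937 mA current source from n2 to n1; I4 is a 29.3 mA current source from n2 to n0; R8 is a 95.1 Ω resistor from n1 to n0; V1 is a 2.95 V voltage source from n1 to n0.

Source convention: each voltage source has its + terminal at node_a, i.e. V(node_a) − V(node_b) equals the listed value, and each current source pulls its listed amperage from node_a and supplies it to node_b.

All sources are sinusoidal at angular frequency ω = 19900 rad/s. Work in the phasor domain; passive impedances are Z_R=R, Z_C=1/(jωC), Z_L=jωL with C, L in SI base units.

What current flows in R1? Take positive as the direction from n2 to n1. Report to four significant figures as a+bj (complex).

Element admittances at ω=19900 rad/s:
  Y(R1) = 0.05650+0.000j S between n1,n2
  Y(R2) = 0.09346+0.000j S between n1,n2
  Y(R3) = 0.001678+0.000j S between n2,n0
  Y(R4) = 0.02488+0.000j S between n1,n0
  Y(R5) = 0.0008000+0.000j S between n2,n0
  I1: injects 0.112 A into n1 (from n0)
  Y(C1) = 0.000+0.009731j S between n1,n2
  Y(R6) = 0.06135+0.000j S between n1,n2
  Y(C2) = 0.000+0.01049j S between n1,n0
  I2: injects 0.024 A into n0 (from n2)
  Y(R7) = 0.0001299+0.000j S between n1,n0
  I3: injects 0.937 A into n1 (from n2)
  I4: injects 0.0293 A into n0 (from n2)
  Y(R8) = 0.01052+0.000j S between n1,n0
  V1: constraint V(n1)−V(n0) = 2.95
Assemble and solve the 3×3 MNA system:
  V(n1)=2.950+0.000j  V(n2)=-1.707+0.2120j
  i(V1)=-0.04186-0.03146j

-0.2631+0.01198j A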